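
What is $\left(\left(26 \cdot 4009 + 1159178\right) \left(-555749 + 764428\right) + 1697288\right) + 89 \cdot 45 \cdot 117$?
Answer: $263649718621$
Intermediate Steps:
$\left(\left(26 \cdot 4009 + 1159178\right) \left(-555749 + 764428\right) + 1697288\right) + 89 \cdot 45 \cdot 117 = \left(\left(104234 + 1159178\right) 208679 + 1697288\right) + 4005 \cdot 117 = \left(1263412 \cdot 208679 + 1697288\right) + 468585 = \left(263647552748 + 1697288\right) + 468585 = 263649250036 + 468585 = 263649718621$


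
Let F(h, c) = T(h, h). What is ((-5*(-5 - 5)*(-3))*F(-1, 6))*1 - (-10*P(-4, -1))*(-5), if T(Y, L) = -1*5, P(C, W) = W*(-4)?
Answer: 550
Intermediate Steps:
P(C, W) = -4*W
T(Y, L) = -5
F(h, c) = -5
((-5*(-5 - 5)*(-3))*F(-1, 6))*1 - (-10*P(-4, -1))*(-5) = (-5*(-5 - 5)*(-3)*(-5))*1 - (-(-40)*(-1))*(-5) = (-(-50)*(-3)*(-5))*1 - (-10*4)*(-5) = (-5*30*(-5))*1 - (-40)*(-5) = -150*(-5)*1 - 1*200 = 750*1 - 200 = 750 - 200 = 550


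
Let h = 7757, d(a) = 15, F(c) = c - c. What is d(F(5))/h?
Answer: 15/7757 ≈ 0.0019337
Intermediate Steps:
F(c) = 0
d(F(5))/h = 15/7757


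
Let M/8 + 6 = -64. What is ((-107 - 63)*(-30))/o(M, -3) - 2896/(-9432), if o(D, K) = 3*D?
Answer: -90079/33012 ≈ -2.7287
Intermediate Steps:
M = -560 (M = -48 + 8*(-64) = -48 - 512 = -560)
((-107 - 63)*(-30))/o(M, -3) - 2896/(-9432) = ((-107 - 63)*(-30))/((3*(-560))) - 2896/(-9432) = -170*(-30)/(-1680) - 2896*(-1/9432) = 5100*(-1/1680) + 362/1179 = -85/28 + 362/1179 = -90079/33012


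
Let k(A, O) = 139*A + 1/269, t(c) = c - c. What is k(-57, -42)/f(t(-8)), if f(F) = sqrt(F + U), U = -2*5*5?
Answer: 1065643*I*sqrt(2)/1345 ≈ 1120.5*I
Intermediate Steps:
U = -50 (U = -10*5 = -50)
t(c) = 0
k(A, O) = 1/269 + 139*A (k(A, O) = 139*A + 1/269 = 1/269 + 139*A)
f(F) = sqrt(-50 + F) (f(F) = sqrt(F - 50) = sqrt(-50 + F))
k(-57, -42)/f(t(-8)) = (1/269 + 139*(-57))/(sqrt(-50 + 0)) = (1/269 - 7923)/(sqrt(-50)) = -2131286*(-I*sqrt(2)/10)/269 = -(-1065643)*I*sqrt(2)/1345 = 1065643*I*sqrt(2)/1345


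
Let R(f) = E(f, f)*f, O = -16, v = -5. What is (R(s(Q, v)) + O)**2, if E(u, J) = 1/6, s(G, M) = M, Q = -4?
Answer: 10201/36 ≈ 283.36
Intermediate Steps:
E(u, J) = 1/6
R(f) = f/6
(R(s(Q, v)) + O)**2 = ((1/6)*(-5) - 16)**2 = (-5/6 - 16)**2 = (-101/6)**2 = 10201/36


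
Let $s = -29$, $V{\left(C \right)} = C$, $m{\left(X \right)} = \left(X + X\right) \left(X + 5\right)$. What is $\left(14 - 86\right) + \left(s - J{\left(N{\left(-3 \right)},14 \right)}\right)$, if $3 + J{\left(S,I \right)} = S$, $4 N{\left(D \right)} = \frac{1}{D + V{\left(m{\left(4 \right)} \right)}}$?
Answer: $- \frac{27049}{276} \approx -98.004$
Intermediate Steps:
$m{\left(X \right)} = 2 X \left(5 + X\right)$
$N{\left(D \right)} = \frac{1}{4 \left(72 + D\right)}$ ($N{\left(D \right)} = \frac{1}{4 \left(D + 2 \cdot 4 \left(5 + 4\right)\right)} = \frac{1}{4 \left(D + 2 \cdot 4 \cdot 9\right)} = \frac{1}{4 \left(D + 72\right)} = \frac{1}{4 \left(72 + D\right)}$)
$J{\left(S,I \right)} = -3 + S$
$\left(14 - 86\right) + \left(s - J{\left(N{\left(-3 \right)},14 \right)}\right) = \left(14 - 86\right) - \left(26 + \frac{1}{4 \left(72 - 3\right)}\right) = -72 - \left(26 + \frac{1}{276}\right) = -72 - \frac{7177}{276} = - \frac{27049}{276}$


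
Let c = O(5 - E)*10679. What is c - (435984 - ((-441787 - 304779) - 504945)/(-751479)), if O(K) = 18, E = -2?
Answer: -183180772487/751479 ≈ -2.4376e+5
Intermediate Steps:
c = 192222 (c = 18*10679 = 192222)
c - (435984 - ((-441787 - 304779) - 504945)/(-751479)) = 192222 - (435984 - ((-441787 - 304779) - 504945)/(-751479)) = 192222 - (435984 - (-746566 - 504945)*(-1)/751479) = 192222 - (435984 - (-1251511)*(-1)/751479) = 192222 - (435984 - 1*1251511/751479) = 192222 - (435984 - 1251511/751479) = 192222 - 1*327631568825/751479 = 192222 - 327631568825/751479 = -183180772487/751479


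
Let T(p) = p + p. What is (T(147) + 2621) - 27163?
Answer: -24248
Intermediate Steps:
T(p) = 2*p
(T(147) + 2621) - 27163 = (2*147 + 2621) - 27163 = (294 + 2621) - 27163 = 2915 - 27163 = -24248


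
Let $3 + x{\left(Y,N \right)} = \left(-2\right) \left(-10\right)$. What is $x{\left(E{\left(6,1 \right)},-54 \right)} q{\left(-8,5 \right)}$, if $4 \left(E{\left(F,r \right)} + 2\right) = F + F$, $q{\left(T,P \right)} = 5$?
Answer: $85$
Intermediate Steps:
$E{\left(F,r \right)} = -2 + \frac{F}{2}$ ($E{\left(F,r \right)} = -2 + \frac{F + F}{4} = -2 + \frac{2 F}{4} = -2 + \frac{F}{2}$)
$x{\left(Y,N \right)} = 17$ ($x{\left(Y,N \right)} = -3 - -20 = -3 + 20 = 17$)
$x{\left(E{\left(6,1 \right)},-54 \right)} q{\left(-8,5 \right)} = 17 \cdot 5 = 85$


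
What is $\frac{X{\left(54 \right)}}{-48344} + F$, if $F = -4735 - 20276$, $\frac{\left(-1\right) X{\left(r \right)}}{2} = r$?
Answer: $- \frac{302282919}{12086} \approx -25011.0$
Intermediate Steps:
$X{\left(r \right)} = - 2 r$
$F = -25011$ ($F = -4735 - 20276 = -25011$)
$\frac{X{\left(54 \right)}}{-48344} + F = \frac{\left(-2\right) 54}{-48344} - 25011 = \left(-108\right) \left(- \frac{1}{48344}\right) - 25011 = \frac{27}{12086} - 25011 = - \frac{302282919}{12086}$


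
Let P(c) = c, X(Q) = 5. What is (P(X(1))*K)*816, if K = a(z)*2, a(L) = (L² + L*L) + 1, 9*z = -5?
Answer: 356320/27 ≈ 13197.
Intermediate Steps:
z = -5/9 (z = (⅑)*(-5) = -5/9 ≈ -0.55556)
a(L) = 1 + 2*L² (a(L) = (L² + L²) + 1 = 2*L² + 1 = 1 + 2*L²)
K = 262/81 (K = (1 + 2*(-5/9)²)*2 = (1 + 2*(25/81))*2 = (1 + 50/81)*2 = (131/81)*2 = 262/81 ≈ 3.2346)
(P(X(1))*K)*816 = (5*(262/81))*816 = (1310/81)*816 = 356320/27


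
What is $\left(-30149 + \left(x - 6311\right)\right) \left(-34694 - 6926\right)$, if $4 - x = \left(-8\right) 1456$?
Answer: $1032508960$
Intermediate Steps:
$x = 11652$ ($x = 4 - \left(-8\right) 1456 = 4 - -11648 = 4 + 11648 = 11652$)
$\left(-30149 + \left(x - 6311\right)\right) \left(-34694 - 6926\right) = \left(-30149 + \left(11652 - 6311\right)\right) \left(-34694 - 6926\right) = \left(-30149 + \left(11652 - 6311\right)\right) \left(-41620\right) = \left(-30149 + 5341\right) \left(-41620\right) = \left(-24808\right) \left(-41620\right) = 1032508960$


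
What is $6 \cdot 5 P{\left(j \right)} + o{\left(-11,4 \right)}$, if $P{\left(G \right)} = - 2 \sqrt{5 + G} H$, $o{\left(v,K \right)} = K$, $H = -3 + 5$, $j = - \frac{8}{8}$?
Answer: $-236$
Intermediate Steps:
$j = -1$ ($j = \left(-8\right) \frac{1}{8} = -1$)
$H = 2$
$P{\left(G \right)} = - 4 \sqrt{5 + G}$ ($P{\left(G \right)} = - 2 \sqrt{5 + G} 2 = - 4 \sqrt{5 + G}$)
$6 \cdot 5 P{\left(j \right)} + o{\left(-11,4 \right)} = 6 \cdot 5 \left(- 4 \sqrt{5 - 1}\right) + 4 = 30 \left(- 4 \sqrt{4}\right) + 4 = 30 \left(\left(-4\right) 2\right) + 4 = 30 \left(-8\right) + 4 = -240 + 4 = -236$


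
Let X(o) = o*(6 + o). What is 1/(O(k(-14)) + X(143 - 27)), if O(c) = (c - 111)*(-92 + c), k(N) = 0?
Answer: 1/24364 ≈ 4.1044e-5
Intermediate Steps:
O(c) = (-111 + c)*(-92 + c)
1/(O(k(-14)) + X(143 - 27)) = 1/((10212 + 0**2 - 203*0) + (143 - 27)*(6 + (143 - 27))) = 1/((10212 + 0 + 0) + 116*(6 + 116)) = 1/(10212 + 116*122) = 1/(10212 + 14152) = 1/24364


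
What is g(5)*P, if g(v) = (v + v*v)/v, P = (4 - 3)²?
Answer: 6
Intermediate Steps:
P = 1 (P = 1² = 1)
g(v) = (v + v²)/v
g(5)*P = (1 + 5)*1 = 6*1 = 6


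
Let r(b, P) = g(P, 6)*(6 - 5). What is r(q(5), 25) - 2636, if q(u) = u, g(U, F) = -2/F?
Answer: -7909/3 ≈ -2636.3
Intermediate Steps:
r(b, P) = -1/3 (r(b, P) = (-2/6)*(6 - 5) = -2*1/6*1 = -1/3*1 = -1/3)
r(q(5), 25) - 2636 = -1/3 - 2636 = -7909/3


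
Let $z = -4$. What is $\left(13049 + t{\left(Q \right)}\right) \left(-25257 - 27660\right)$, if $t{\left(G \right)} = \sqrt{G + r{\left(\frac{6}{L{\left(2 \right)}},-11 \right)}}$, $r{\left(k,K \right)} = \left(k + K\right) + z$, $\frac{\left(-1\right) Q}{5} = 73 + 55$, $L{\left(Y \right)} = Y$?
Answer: $-690513933 - 105834 i \sqrt{163} \approx -6.9051 \cdot 10^{8} - 1.3512 \cdot 10^{6} i$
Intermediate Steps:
$Q = -640$ ($Q = - 5 \left(73 + 55\right) = \left(-5\right) 128 = -640$)
$r{\left(k,K \right)} = -4 + K + k$ ($r{\left(k,K \right)} = \left(k + K\right) - 4 = \left(K + k\right) - 4 = -4 + K + k$)
$t{\left(G \right)} = \sqrt{-12 + G}$ ($t{\left(G \right)} = \sqrt{G - \left(15 - 3\right)} = \sqrt{G - 12} = \sqrt{-12 + G}$)
$\left(13049 + t{\left(Q \right)}\right) \left(-25257 - 27660\right) = \left(13049 + \sqrt{-12 - 640}\right) \left(-25257 - 27660\right) = \left(13049 + \sqrt{-652}\right) \left(-52917\right) = \left(13049 + 2 i \sqrt{163}\right) \left(-52917\right) = -690513933 - 105834 i \sqrt{163}$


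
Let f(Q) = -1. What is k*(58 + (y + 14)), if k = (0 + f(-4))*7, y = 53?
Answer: -875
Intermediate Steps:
k = -7 (k = (0 - 1)*7 = -1*7 = -7)
k*(58 + (y + 14)) = -7*(58 + (53 + 14)) = -7*(58 + 67) = -7*125 = -875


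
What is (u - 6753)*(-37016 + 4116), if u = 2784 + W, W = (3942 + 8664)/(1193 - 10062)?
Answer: 165504234900/1267 ≈ 1.3063e+8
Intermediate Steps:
W = -12606/8869 (W = 12606/(-8869) = 12606*(-1/8869) = -12606/8869 ≈ -1.4214)
u = 24678690/8869 (u = 2784 - 12606/8869 = 24678690/8869 ≈ 2782.6)
(u - 6753)*(-37016 + 4116) = (24678690/8869 - 6753)*(-37016 + 4116) = -35213667/8869*(-32900) = 165504234900/1267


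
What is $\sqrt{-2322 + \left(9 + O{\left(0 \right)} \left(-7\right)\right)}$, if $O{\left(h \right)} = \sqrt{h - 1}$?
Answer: $\sqrt{-2313 - 7 i} \approx 0.07277 - 48.094 i$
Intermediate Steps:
$O{\left(h \right)} = \sqrt{-1 + h}$
$\sqrt{-2322 + \left(9 + O{\left(0 \right)} \left(-7\right)\right)} = \sqrt{-2322 + \left(9 + \sqrt{-1 + 0} \left(-7\right)\right)} = \sqrt{-2322 + \left(9 + \sqrt{-1} \left(-7\right)\right)} = \sqrt{-2322 + \left(9 + i \left(-7\right)\right)} = \sqrt{-2322 + \left(9 - 7 i\right)} = \sqrt{-2313 - 7 i}$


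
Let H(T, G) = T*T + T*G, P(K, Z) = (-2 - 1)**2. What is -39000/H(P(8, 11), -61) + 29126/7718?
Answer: 1008439/11577 ≈ 87.107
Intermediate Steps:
P(K, Z) = 9 (P(K, Z) = (-3)**2 = 9)
H(T, G) = T**2 + G*T
-39000/H(P(8, 11), -61) + 29126/7718 = -39000*1/(9*(-61 + 9)) + 29126/7718 = -39000/(9*(-52)) + 29126*(1/7718) = -39000/(-468) + 14563/3859 = -39000*(-1/468) + 14563/3859 = 250/3 + 14563/3859 = 1008439/11577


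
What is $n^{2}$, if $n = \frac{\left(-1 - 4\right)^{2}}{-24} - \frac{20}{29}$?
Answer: $\frac{1452025}{484416} \approx 2.9975$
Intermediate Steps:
$n = - \frac{1205}{696}$ ($n = \left(-5\right)^{2} \left(- \frac{1}{24}\right) - \frac{20}{29} = 25 \left(- \frac{1}{24}\right) - \frac{20}{29} = - \frac{25}{24} - \frac{20}{29} = - \frac{1205}{696} \approx -1.7313$)
$n^{2} = \left(- \frac{1205}{696}\right)^{2} = \frac{1452025}{484416}$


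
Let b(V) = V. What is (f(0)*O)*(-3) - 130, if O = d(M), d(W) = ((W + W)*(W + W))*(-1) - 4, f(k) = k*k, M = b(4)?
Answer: -130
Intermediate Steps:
M = 4
f(k) = k²
d(W) = -4 - 4*W² (d(W) = ((2*W)*(2*W))*(-1) - 4 = (4*W²)*(-1) - 4 = -4*W² - 4 = -4 - 4*W²)
O = -68 (O = -4 - 4*4² = -4 - 4*16 = -4 - 64 = -68)
(f(0)*O)*(-3) - 130 = (0²*(-68))*(-3) - 130 = (0*(-68))*(-3) - 130 = 0*(-3) - 130 = 0 - 130 = -130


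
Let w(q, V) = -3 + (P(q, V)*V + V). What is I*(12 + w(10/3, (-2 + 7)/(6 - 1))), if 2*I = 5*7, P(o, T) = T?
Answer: 385/2 ≈ 192.50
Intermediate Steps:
I = 35/2 (I = (5*7)/2 = (½)*35 = 35/2 ≈ 17.500)
w(q, V) = -3 + V + V² (w(q, V) = -3 + (V*V + V) = -3 + (V² + V) = -3 + (V + V²) = -3 + V + V²)
I*(12 + w(10/3, (-2 + 7)/(6 - 1))) = 35*(12 + (-3 + (-2 + 7)/(6 - 1) + ((-2 + 7)/(6 - 1))²))/2 = 35*(12 + (-3 + 5/5 + (5/5)²))/2 = 35*(12 + (-3 + 5*(⅕) + (5*(⅕))²))/2 = 35*(12 + (-3 + 1 + 1²))/2 = 35*(12 + (-3 + 1 + 1))/2 = 35*(12 - 1)/2 = (35/2)*11 = 385/2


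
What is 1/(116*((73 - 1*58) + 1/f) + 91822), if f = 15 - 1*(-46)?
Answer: 61/5707398 ≈ 1.0688e-5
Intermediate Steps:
f = 61 (f = 15 + 46 = 61)
1/(116*((73 - 1*58) + 1/f) + 91822) = 1/(116*((73 - 1*58) + 1/61) + 91822) = 1/(116*((73 - 58) + 1/61) + 91822) = 1/(116*(15 + 1/61) + 91822) = 1/(116*(916/61) + 91822) = 1/(106256/61 + 91822) = 1/(5707398/61) = 61/5707398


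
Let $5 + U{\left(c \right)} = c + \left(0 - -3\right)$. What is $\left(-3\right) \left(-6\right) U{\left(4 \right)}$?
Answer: $36$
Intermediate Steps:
$U{\left(c \right)} = -2 + c$ ($U{\left(c \right)} = -5 + \left(c + \left(0 - -3\right)\right) = -5 + \left(c + \left(0 + 3\right)\right) = -5 + \left(c + 3\right) = -5 + \left(3 + c\right) = -2 + c$)
$\left(-3\right) \left(-6\right) U{\left(4 \right)} = \left(-3\right) \left(-6\right) \left(-2 + 4\right) = 18 \cdot 2 = 36$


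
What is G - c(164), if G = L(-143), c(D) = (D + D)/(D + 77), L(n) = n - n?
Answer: -328/241 ≈ -1.3610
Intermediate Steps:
L(n) = 0
c(D) = 2*D/(77 + D) (c(D) = (2*D)/(77 + D) = 2*D/(77 + D))
G = 0
G - c(164) = 0 - 2*164/(77 + 164) = 0 - 2*164/241 = 0 - 1*328/241 = 0 - 328/241 = -328/241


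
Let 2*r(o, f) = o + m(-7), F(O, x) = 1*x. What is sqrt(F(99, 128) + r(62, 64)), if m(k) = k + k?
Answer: 2*sqrt(38) ≈ 12.329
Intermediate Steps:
m(k) = 2*k
F(O, x) = x
r(o, f) = -7 + o/2 (r(o, f) = (o + 2*(-7))/2 = (o - 14)/2 = (-14 + o)/2 = -7 + o/2)
sqrt(F(99, 128) + r(62, 64)) = sqrt(128 + (-7 + (1/2)*62)) = sqrt(128 + (-7 + 31)) = sqrt(128 + 24) = sqrt(152) = 2*sqrt(38)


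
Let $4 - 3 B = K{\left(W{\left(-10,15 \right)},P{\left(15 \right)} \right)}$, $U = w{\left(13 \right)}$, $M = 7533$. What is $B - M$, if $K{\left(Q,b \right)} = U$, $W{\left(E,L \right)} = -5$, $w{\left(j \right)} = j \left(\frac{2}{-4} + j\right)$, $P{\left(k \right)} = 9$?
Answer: $- \frac{45515}{6} \approx -7585.8$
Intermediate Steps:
$w{\left(j \right)} = j \left(- \frac{1}{2} + j\right)$ ($w{\left(j \right)} = j \left(2 \left(- \frac{1}{4}\right) + j\right) = j \left(- \frac{1}{2} + j\right)$)
$U = \frac{325}{2}$ ($U = 13 \left(- \frac{1}{2} + 13\right) = 13 \cdot \frac{25}{2} = \frac{325}{2} \approx 162.5$)
$K{\left(Q,b \right)} = \frac{325}{2}$
$B = - \frac{317}{6}$ ($B = \frac{4}{3} - \frac{325}{6} = - \frac{317}{6} \approx -52.833$)
$B - M = - \frac{317}{6} - 7533 = - \frac{45515}{6}$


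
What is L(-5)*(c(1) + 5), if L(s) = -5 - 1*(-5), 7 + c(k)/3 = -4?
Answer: 0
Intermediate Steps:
c(k) = -33 (c(k) = -21 + 3*(-4) = -21 - 12 = -33)
L(s) = 0 (L(s) = -5 + 5 = 0)
L(-5)*(c(1) + 5) = 0*(-33 + 5) = 0*(-28) = 0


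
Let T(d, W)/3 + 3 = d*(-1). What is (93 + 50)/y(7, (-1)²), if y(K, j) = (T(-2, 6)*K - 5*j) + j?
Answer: -143/25 ≈ -5.7200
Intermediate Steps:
T(d, W) = -9 - 3*d (T(d, W) = -9 + 3*(d*(-1)) = -9 + 3*(-d) = -9 - 3*d)
y(K, j) = -4*j - 3*K (y(K, j) = ((-9 - 3*(-2))*K - 5*j) + j = ((-9 + 6)*K - 5*j) + j = (-3*K - 5*j) + j = (-5*j - 3*K) + j = -4*j - 3*K)
(93 + 50)/y(7, (-1)²) = (93 + 50)/(-4*(-1)² - 3*7) = 143/(-4*1 - 21) = 143/(-4 - 21) = 143/(-25) = -1/25*143 = -143/25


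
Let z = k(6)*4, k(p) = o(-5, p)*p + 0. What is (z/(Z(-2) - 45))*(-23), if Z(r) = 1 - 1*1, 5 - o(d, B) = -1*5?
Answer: 368/3 ≈ 122.67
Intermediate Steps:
o(d, B) = 10 (o(d, B) = 5 - (-1)*5 = 5 - 1*(-5) = 5 + 5 = 10)
k(p) = 10*p (k(p) = 10*p + 0 = 10*p)
Z(r) = 0 (Z(r) = 1 - 1 = 0)
z = 240 (z = (10*6)*4 = 60*4 = 240)
(z/(Z(-2) - 45))*(-23) = (240/(0 - 45))*(-23) = (240/(-45))*(-23) = -1/45*240*(-23) = -16/3*(-23) = 368/3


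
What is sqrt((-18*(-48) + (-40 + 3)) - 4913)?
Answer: 3*I*sqrt(454) ≈ 63.922*I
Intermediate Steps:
sqrt((-18*(-48) + (-40 + 3)) - 4913) = sqrt((864 - 37) - 4913) = sqrt(827 - 4913) = sqrt(-4086) = 3*I*sqrt(454)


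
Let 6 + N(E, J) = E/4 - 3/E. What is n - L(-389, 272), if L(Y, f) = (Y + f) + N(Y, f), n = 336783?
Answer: 524377045/1556 ≈ 3.3700e+5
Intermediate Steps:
N(E, J) = -6 - 3/E + E/4 (N(E, J) = -6 + (E/4 - 3/E) = -6 + (-3/E + E/4) = -6 - 3/E + E/4)
L(Y, f) = -6 + f - 3/Y + 5*Y/4 (L(Y, f) = (Y + f) + (-6 - 3/Y + Y/4) = -6 + f - 3/Y + 5*Y/4)
n - L(-389, 272) = 336783 - (-6 + 272 - 3/(-389) + (5/4)*(-389)) = 336783 - (-6 + 272 - 3*(-1/389) - 1945/4) = 336783 - (-6 + 272 + 3/389 - 1945/4) = 336783 - 1*(-342697/1556) = 336783 + 342697/1556 = 524377045/1556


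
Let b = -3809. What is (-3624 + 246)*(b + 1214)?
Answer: 8765910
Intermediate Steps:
(-3624 + 246)*(b + 1214) = (-3624 + 246)*(-3809 + 1214) = -3378*(-2595) = 8765910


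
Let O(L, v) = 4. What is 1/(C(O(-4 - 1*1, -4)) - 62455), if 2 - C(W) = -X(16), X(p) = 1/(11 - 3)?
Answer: -8/499623 ≈ -1.6012e-5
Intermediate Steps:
X(p) = 1/8
C(W) = 17/8 (C(W) = 2 - (-1)/8 = 2 - 1*(-1/8) = 2 + 1/8 = 17/8)
1/(C(O(-4 - 1*1, -4)) - 62455) = 1/(17/8 - 62455) = 1/(-499623/8) = -8/499623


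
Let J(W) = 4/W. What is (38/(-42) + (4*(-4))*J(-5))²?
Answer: 1560001/11025 ≈ 141.50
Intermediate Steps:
(38/(-42) + (4*(-4))*J(-5))² = (38/(-42) + (4*(-4))*(4/(-5)))² = (38*(-1/42) - 64*(-1)/5)² = (-19/21 - 16*(-⅘))² = (-19/21 + 64/5)² = (1249/105)² = 1560001/11025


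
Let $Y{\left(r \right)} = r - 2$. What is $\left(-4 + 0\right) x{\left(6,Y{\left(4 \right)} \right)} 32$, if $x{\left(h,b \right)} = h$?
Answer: $-768$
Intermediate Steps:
$Y{\left(r \right)} = -2 + r$ ($Y{\left(r \right)} = r - 2 = -2 + r$)
$\left(-4 + 0\right) x{\left(6,Y{\left(4 \right)} \right)} 32 = \left(-4 + 0\right) 6 \cdot 32 = \left(-4\right) 6 \cdot 32 = \left(-24\right) 32 = -768$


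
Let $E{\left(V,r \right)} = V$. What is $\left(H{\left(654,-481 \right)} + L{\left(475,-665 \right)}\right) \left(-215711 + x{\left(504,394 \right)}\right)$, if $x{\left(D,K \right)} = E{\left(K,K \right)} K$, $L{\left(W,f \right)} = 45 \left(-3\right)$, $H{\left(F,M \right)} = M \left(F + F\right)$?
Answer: $38055889425$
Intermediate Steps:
$H{\left(F,M \right)} = 2 F M$ ($H{\left(F,M \right)} = M 2 F = 2 F M$)
$L{\left(W,f \right)} = -135$
$x{\left(D,K \right)} = K^{2}$ ($x{\left(D,K \right)} = K K = K^{2}$)
$\left(H{\left(654,-481 \right)} + L{\left(475,-665 \right)}\right) \left(-215711 + x{\left(504,394 \right)}\right) = \left(2 \cdot 654 \left(-481\right) - 135\right) \left(-215711 + 394^{2}\right) = \left(-629148 - 135\right) \left(-215711 + 155236\right) = \left(-629283\right) \left(-60475\right) = 38055889425$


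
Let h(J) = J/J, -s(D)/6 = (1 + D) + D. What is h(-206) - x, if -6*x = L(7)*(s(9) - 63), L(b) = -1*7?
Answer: 415/2 ≈ 207.50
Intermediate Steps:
s(D) = -6 - 12*D (s(D) = -6*((1 + D) + D) = -6*(1 + 2*D) = -6 - 12*D)
h(J) = 1
L(b) = -7
x = -413/2 (x = -(-7)*((-6 - 12*9) - 63)/6 = -(-7)*((-6 - 108) - 63)/6 = -(-7)*(-114 - 63)/6 = -(-7)*(-177)/6 = -1/6*1239 = -413/2 ≈ -206.50)
h(-206) - x = 1 - 1*(-413/2) = 1 + 413/2 = 415/2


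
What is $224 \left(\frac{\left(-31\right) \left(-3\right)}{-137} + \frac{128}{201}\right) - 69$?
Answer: $- \frac{2159221}{27537} \approx -78.412$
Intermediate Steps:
$224 \left(\frac{\left(-31\right) \left(-3\right)}{-137} + \frac{128}{201}\right) - 69 = 224 \left(93 \left(- \frac{1}{137}\right) + 128 \cdot \frac{1}{201}\right) - 69 = 224 \left(- \frac{93}{137} + \frac{128}{201}\right) - 69 = 224 \left(- \frac{1157}{27537}\right) - 69 = - \frac{259168}{27537} - 69 = - \frac{2159221}{27537}$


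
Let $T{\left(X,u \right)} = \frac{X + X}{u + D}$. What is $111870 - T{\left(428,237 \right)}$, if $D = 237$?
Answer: $\frac{26512762}{237} \approx 1.1187 \cdot 10^{5}$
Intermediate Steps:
$T{\left(X,u \right)} = \frac{2 X}{237 + u}$ ($T{\left(X,u \right)} = \frac{X + X}{u + 237} = \frac{2 X}{237 + u}$)
$111870 - T{\left(428,237 \right)} = 111870 - 2 \cdot 428 \frac{1}{237 + 237} = 111870 - 2 \cdot 428 \cdot \frac{1}{474} = 111870 - \frac{428}{237} = \frac{26512762}{237}$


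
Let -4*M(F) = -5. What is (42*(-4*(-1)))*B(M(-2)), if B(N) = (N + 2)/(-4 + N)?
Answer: -2184/11 ≈ -198.55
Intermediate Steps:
M(F) = 5/4 (M(F) = -1/4*(-5) = 5/4)
B(N) = (2 + N)/(-4 + N)
(42*(-4*(-1)))*B(M(-2)) = (42*(-4*(-1)))*((2 + 5/4)/(-4 + 5/4)) = (42*4)*((13/4)/(-11/4)) = 168*(-4/11*13/4) = 168*(-13/11) = -2184/11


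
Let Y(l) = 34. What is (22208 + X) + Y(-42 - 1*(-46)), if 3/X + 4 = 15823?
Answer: 117282067/5273 ≈ 22242.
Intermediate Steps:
X = 1/5273 (X = 3/(-4 + 15823) = 3/15819 = 3*(1/15819) = 1/5273 ≈ 0.00018965)
(22208 + X) + Y(-42 - 1*(-46)) = (22208 + 1/5273) + 34 = 117102785/5273 + 34 = 117282067/5273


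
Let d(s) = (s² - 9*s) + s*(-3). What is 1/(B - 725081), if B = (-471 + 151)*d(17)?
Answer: -1/752281 ≈ -1.3293e-6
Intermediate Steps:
d(s) = s² - 12*s (d(s) = (s² - 9*s) - 3*s = s² - 12*s)
B = -27200 (B = (-471 + 151)*(17*(-12 + 17)) = -5440*5 = -320*85 = -27200)
1/(B - 725081) = 1/(-27200 - 725081) = 1/(-752281) = -1/752281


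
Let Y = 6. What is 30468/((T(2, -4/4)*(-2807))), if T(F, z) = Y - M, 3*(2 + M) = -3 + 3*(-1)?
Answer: -15234/14035 ≈ -1.0854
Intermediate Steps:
M = -4 (M = -2 + (-3 + 3*(-1))/3 = -2 + (-3 - 3)/3 = -2 + (1/3)*(-6) = -2 - 2 = -4)
T(F, z) = 10 (T(F, z) = 6 - 1*(-4) = 6 + 4 = 10)
30468/((T(2, -4/4)*(-2807))) = 30468/((10*(-2807))) = 30468/(-28070) = 30468*(-1/28070) = -15234/14035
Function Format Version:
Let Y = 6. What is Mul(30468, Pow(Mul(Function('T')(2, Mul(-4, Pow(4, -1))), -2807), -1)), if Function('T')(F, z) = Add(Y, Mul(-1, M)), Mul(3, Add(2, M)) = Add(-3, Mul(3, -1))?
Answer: Rational(-15234, 14035) ≈ -1.0854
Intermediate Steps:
M = -4 (M = Add(-2, Mul(Rational(1, 3), Add(-3, Mul(3, -1)))) = Add(-2, Mul(Rational(1, 3), Add(-3, -3))) = Add(-2, Mul(Rational(1, 3), -6)) = Add(-2, -2) = -4)
Function('T')(F, z) = 10 (Function('T')(F, z) = Add(6, Mul(-1, -4)) = Add(6, 4) = 10)
Mul(30468, Pow(Mul(Function('T')(2, Mul(-4, Pow(4, -1))), -2807), -1)) = Mul(30468, Pow(Mul(10, -2807), -1)) = Mul(30468, Pow(-28070, -1)) = Mul(30468, Rational(-1, 28070)) = Rational(-15234, 14035)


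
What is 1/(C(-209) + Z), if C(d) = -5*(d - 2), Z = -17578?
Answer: -1/16523 ≈ -6.0522e-5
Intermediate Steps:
C(d) = 10 - 5*d (C(d) = -5*(-2 + d) = 10 - 5*d)
1/(C(-209) + Z) = 1/((10 - 5*(-209)) - 17578) = 1/((10 + 1045) - 17578) = 1/(1055 - 17578) = 1/(-16523) = -1/16523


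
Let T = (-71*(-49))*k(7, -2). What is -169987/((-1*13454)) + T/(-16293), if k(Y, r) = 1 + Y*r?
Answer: 3378082249/219206022 ≈ 15.411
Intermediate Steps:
T = -45227 (T = (-71*(-49))*(1 + 7*(-2)) = 3479*(1 - 14) = 3479*(-13) = -45227)
-169987/((-1*13454)) + T/(-16293) = -169987/((-1*13454)) - 45227/(-16293) = -169987/(-13454) - 45227*(-1/16293) = -169987*(-1/13454) + 45227/16293 = 169987/13454 + 45227/16293 = 3378082249/219206022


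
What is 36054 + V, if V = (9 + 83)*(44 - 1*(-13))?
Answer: 41298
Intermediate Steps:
V = 5244 (V = 92*(44 + 13) = 92*57 = 5244)
36054 + V = 36054 + 5244 = 41298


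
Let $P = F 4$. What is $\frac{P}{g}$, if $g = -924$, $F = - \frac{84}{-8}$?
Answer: $- \frac{1}{22} \approx -0.045455$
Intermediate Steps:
$F = \frac{21}{2}$ ($F = \left(-84\right) \left(- \frac{1}{8}\right) = \frac{21}{2} \approx 10.5$)
$P = 42$ ($P = \frac{21}{2} \cdot 4 = 42$)
$\frac{P}{g} = \frac{42}{-924} = 42 \left(- \frac{1}{924}\right) = - \frac{1}{22}$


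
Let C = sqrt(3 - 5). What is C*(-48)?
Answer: -48*I*sqrt(2) ≈ -67.882*I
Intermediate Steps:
C = I*sqrt(2) (C = sqrt(-2) = I*sqrt(2) ≈ 1.4142*I)
C*(-48) = (I*sqrt(2))*(-48) = -48*I*sqrt(2)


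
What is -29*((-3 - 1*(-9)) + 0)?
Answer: -174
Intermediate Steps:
-29*((-3 - 1*(-9)) + 0) = -29*((-3 + 9) + 0) = -29*(6 + 0) = -29*6 = -174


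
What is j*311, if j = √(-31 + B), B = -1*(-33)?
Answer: 311*√2 ≈ 439.82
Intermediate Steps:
B = 33
j = √2 (j = √(-31 + 33) = √2 ≈ 1.4142)
j*311 = √2*311 = 311*√2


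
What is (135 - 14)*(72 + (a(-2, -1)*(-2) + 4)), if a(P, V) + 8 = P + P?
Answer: 12100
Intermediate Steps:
a(P, V) = -8 + 2*P (a(P, V) = -8 + (P + P) = -8 + 2*P)
(135 - 14)*(72 + (a(-2, -1)*(-2) + 4)) = (135 - 14)*(72 + ((-8 + 2*(-2))*(-2) + 4)) = 121*(72 + ((-8 - 4)*(-2) + 4)) = 121*(72 + (-12*(-2) + 4)) = 121*(72 + (24 + 4)) = 121*(72 + 28) = 121*100 = 12100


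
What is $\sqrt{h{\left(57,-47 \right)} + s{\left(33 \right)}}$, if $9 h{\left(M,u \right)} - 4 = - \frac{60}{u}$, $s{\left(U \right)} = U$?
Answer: $\frac{\sqrt{667729}}{141} \approx 5.7954$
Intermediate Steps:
$h{\left(M,u \right)} = \frac{4}{9} - \frac{20}{3 u}$ ($h{\left(M,u \right)} = \frac{4}{9} + \frac{\left(-60\right) \frac{1}{u}}{9} = \frac{4}{9} - \frac{20}{3 u}$)
$\sqrt{h{\left(57,-47 \right)} + s{\left(33 \right)}} = \sqrt{\frac{4 \left(-15 - 47\right)}{9 \left(-47\right)} + 33} = \sqrt{\frac{4}{9} \left(- \frac{1}{47}\right) \left(-62\right) + 33} = \sqrt{\frac{248}{423} + 33} = \sqrt{\frac{14207}{423}} = \frac{\sqrt{667729}}{141}$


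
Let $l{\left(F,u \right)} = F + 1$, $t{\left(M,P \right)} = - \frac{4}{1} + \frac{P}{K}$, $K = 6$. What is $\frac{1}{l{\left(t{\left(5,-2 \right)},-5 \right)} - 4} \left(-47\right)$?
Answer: $\frac{141}{22} \approx 6.4091$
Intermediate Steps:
$t{\left(M,P \right)} = -4 + \frac{P}{6}$ ($t{\left(M,P \right)} = - \frac{4}{1} + \frac{P}{6} = \left(-4\right) 1 + P \frac{1}{6} = -4 + \frac{P}{6}$)
$l{\left(F,u \right)} = 1 + F$
$\frac{1}{l{\left(t{\left(5,-2 \right)},-5 \right)} - 4} \left(-47\right) = \frac{1}{\left(1 + \left(-4 + \frac{1}{6} \left(-2\right)\right)\right) - 4} \left(-47\right) = \frac{1}{\left(1 - \frac{13}{3}\right) - 4} \left(-47\right) = \frac{1}{- \frac{10}{3} - 4} \left(-47\right) = \frac{1}{- \frac{22}{3}} \left(-47\right) = \left(- \frac{3}{22}\right) \left(-47\right) = \frac{141}{22}$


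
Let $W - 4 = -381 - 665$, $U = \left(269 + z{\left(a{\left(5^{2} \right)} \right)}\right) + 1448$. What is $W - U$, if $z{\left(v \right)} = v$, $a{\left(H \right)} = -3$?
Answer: $-2756$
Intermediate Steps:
$U = 1714$ ($U = \left(269 - 3\right) + 1448 = 266 + 1448 = 1714$)
$W = -1042$ ($W = 4 - 1046 = -1042$)
$W - U = -1042 - 1714 = -2756$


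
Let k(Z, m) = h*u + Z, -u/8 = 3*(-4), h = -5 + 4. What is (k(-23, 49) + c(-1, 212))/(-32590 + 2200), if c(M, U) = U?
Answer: -31/10130 ≈ -0.0030602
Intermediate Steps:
h = -1
u = 96 (u = -24*(-4) = -8*(-12) = 96)
k(Z, m) = -96 + Z (k(Z, m) = -1*96 + Z = -96 + Z)
(k(-23, 49) + c(-1, 212))/(-32590 + 2200) = ((-96 - 23) + 212)/(-32590 + 2200) = (-119 + 212)/(-30390) = 93*(-1/30390) = -31/10130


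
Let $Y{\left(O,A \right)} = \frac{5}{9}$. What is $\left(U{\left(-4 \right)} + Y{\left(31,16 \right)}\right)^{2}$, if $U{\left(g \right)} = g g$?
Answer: $\frac{22201}{81} \approx 274.09$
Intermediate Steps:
$Y{\left(O,A \right)} = \frac{5}{9}$ ($Y{\left(O,A \right)} = 5 \cdot \frac{1}{9} = \frac{5}{9}$)
$U{\left(g \right)} = g^{2}$
$\left(U{\left(-4 \right)} + Y{\left(31,16 \right)}\right)^{2} = \left(\left(-4\right)^{2} + \frac{5}{9}\right)^{2} = \left(16 + \frac{5}{9}\right)^{2} = \left(\frac{149}{9}\right)^{2} = \frac{22201}{81}$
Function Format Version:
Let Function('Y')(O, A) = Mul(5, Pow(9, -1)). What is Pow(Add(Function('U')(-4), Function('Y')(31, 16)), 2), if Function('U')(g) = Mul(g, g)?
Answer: Rational(22201, 81) ≈ 274.09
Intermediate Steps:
Function('Y')(O, A) = Rational(5, 9) (Function('Y')(O, A) = Mul(5, Rational(1, 9)) = Rational(5, 9))
Function('U')(g) = Pow(g, 2)
Pow(Add(Function('U')(-4), Function('Y')(31, 16)), 2) = Pow(Add(Pow(-4, 2), Rational(5, 9)), 2) = Pow(Add(16, Rational(5, 9)), 2) = Pow(Rational(149, 9), 2) = Rational(22201, 81)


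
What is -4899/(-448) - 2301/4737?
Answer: 7391905/707392 ≈ 10.450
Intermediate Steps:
-4899/(-448) - 2301/4737 = -4899*(-1/448) - 2301*1/4737 = 4899/448 - 767/1579 = 7391905/707392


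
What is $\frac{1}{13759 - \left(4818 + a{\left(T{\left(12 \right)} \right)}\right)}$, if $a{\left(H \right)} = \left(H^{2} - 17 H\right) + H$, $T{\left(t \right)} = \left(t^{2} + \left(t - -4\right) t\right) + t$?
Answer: $- \frac{1}{106595} \approx -9.3813 \cdot 10^{-6}$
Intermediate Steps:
$T{\left(t \right)} = t + t^{2} + t \left(4 + t\right)$ ($T{\left(t \right)} = \left(t^{2} + \left(t + 4\right) t\right) + t = \left(t^{2} + \left(4 + t\right) t\right) + t = \left(t^{2} + t \left(4 + t\right)\right) + t = t + t^{2} + t \left(4 + t\right)$)
$a{\left(H \right)} = H^{2} - 16 H$
$\frac{1}{13759 - \left(4818 + a{\left(T{\left(12 \right)} \right)}\right)} = \frac{1}{13759 - \left(4818 + 12 \left(5 + 2 \cdot 12\right) \left(-16 + 12 \left(5 + 2 \cdot 12\right)\right)\right)} = \frac{1}{13759 - \left(4818 + 12 \left(5 + 24\right) \left(-16 + 12 \left(5 + 24\right)\right)\right)} = \frac{1}{13759 - \left(4818 + 12 \cdot 29 \left(-16 + 12 \cdot 29\right)\right)} = \frac{1}{13759 - \left(4818 + 348 \left(-16 + 348\right)\right)} = \frac{1}{13759 - \left(4818 + 348 \cdot 332\right)} = \frac{1}{13759 - 120354} = \frac{1}{-106595} = - \frac{1}{106595}$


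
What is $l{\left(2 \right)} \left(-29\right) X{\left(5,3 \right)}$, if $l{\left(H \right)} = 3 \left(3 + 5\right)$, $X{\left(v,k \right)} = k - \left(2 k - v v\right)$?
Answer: $-15312$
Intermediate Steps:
$X{\left(v,k \right)} = v^{2} - k$ ($X{\left(v,k \right)} = k - \left(- v^{2} + 2 k\right) = v^{2} - k$)
$l{\left(H \right)} = 24$ ($l{\left(H \right)} = 3 \cdot 8 = 24$)
$l{\left(2 \right)} \left(-29\right) X{\left(5,3 \right)} = 24 \left(-29\right) \left(5^{2} - 3\right) = - 696 \left(25 - 3\right) = \left(-696\right) 22 = -15312$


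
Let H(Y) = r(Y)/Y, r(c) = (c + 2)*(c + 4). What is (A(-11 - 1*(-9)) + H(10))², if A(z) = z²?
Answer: 10816/25 ≈ 432.64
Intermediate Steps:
r(c) = (2 + c)*(4 + c)
H(Y) = (8 + Y² + 6*Y)/Y
(A(-11 - 1*(-9)) + H(10))² = ((-11 - 1*(-9))² + (6 + 10 + 8/10))² = ((-11 + 9)² + (6 + 10 + 8*(⅒)))² = ((-2)² + (6 + 10 + ⅘))² = (4 + 84/5)² = (104/5)² = 10816/25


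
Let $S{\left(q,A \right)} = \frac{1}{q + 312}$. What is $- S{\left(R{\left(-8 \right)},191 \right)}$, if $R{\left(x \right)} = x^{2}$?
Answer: $- \frac{1}{376} \approx -0.0026596$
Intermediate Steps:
$S{\left(q,A \right)} = \frac{1}{312 + q}$
$- S{\left(R{\left(-8 \right)},191 \right)} = - \frac{1}{312 + \left(-8\right)^{2}} = - \frac{1}{312 + 64} = - \frac{1}{376}$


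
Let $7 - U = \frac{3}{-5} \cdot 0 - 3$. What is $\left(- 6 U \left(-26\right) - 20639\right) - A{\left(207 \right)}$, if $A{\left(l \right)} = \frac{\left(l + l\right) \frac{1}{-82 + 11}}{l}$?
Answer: $- \frac{1354607}{71} \approx -19079.0$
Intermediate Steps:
$U = 10$ ($U = 7 - \left(\frac{3}{-5} \cdot 0 - 3\right) = 7 - \left(3 \left(- \frac{1}{5}\right) 0 - 3\right) = 7 - \left(\left(- \frac{3}{5}\right) 0 - 3\right) = 7 - \left(0 - 3\right) = 7 - -3 = 7 + 3 = 10$)
$A{\left(l \right)} = - \frac{2}{71}$ ($A{\left(l \right)} = \frac{2 l \frac{1}{-71}}{l} = \frac{2 l \left(- \frac{1}{71}\right)}{l} = \frac{\left(- \frac{2}{71}\right) l}{l} = - \frac{2}{71}$)
$\left(- 6 U \left(-26\right) - 20639\right) - A{\left(207 \right)} = \left(\left(-6\right) 10 \left(-26\right) - 20639\right) - - \frac{2}{71} = \left(\left(-60\right) \left(-26\right) - 20639\right) + \frac{2}{71} = \left(1560 - 20639\right) + \frac{2}{71} = -19079 + \frac{2}{71} = - \frac{1354607}{71}$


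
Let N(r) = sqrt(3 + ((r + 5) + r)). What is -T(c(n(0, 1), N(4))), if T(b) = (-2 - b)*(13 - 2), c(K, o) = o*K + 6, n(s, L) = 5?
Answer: 308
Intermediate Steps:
N(r) = sqrt(8 + 2*r) (N(r) = sqrt(3 + ((5 + r) + r)) = sqrt(3 + (5 + 2*r)) = sqrt(8 + 2*r))
c(K, o) = 6 + K*o (c(K, o) = K*o + 6 = 6 + K*o)
T(b) = -22 - 11*b (T(b) = (-2 - b)*11 = -22 - 11*b)
-T(c(n(0, 1), N(4))) = -(-22 - 11*(6 + 5*sqrt(8 + 2*4))) = -(-22 - 11*(6 + 5*sqrt(8 + 8))) = -(-22 - 11*(6 + 5*sqrt(16))) = -(-22 - 11*(6 + 5*4)) = -(-22 - 11*(6 + 20)) = -(-22 - 11*26) = -(-22 - 286) = -1*(-308) = 308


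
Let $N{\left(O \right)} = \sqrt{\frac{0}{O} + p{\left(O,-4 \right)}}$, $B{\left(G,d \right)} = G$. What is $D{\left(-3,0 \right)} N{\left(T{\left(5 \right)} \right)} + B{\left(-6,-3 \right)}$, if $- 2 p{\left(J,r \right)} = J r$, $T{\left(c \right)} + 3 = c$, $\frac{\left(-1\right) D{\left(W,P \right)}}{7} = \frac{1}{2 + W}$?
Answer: $8$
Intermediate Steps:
$D{\left(W,P \right)} = - \frac{7}{2 + W}$
$T{\left(c \right)} = -3 + c$
$p{\left(J,r \right)} = - \frac{J r}{2}$
$N{\left(O \right)} = \sqrt{2} \sqrt{O}$ ($N{\left(O \right)} = \sqrt{\frac{0}{O} - \frac{1}{2} O \left(-4\right)} = \sqrt{0 + 2 O} = \sqrt{2 O} = \sqrt{2} \sqrt{O}$)
$D{\left(-3,0 \right)} N{\left(T{\left(5 \right)} \right)} + B{\left(-6,-3 \right)} = - \frac{7}{2 - 3} \sqrt{2} \sqrt{-3 + 5} - 6 = - \frac{7}{-1} \sqrt{2} \sqrt{2} - 6 = \left(-7\right) \left(-1\right) 2 - 6 = 7 \cdot 2 - 6 = 14 - 6 = 8$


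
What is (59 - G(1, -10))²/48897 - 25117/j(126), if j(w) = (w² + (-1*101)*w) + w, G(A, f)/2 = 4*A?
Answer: -45171299/5932836 ≈ -7.6138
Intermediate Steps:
G(A, f) = 8*A (G(A, f) = 2*(4*A) = 8*A)
j(w) = w² - 100*w (j(w) = (w² - 101*w) + w = w² - 100*w)
(59 - G(1, -10))²/48897 - 25117/j(126) = (59 - 8)²/48897 - 25117*1/(126*(-100 + 126)) = (59 - 1*8)²*(1/48897) - 25117/(126*26) = (59 - 8)²*(1/48897) - 25117/3276 = 51²*(1/48897) - 25117*1/3276 = 2601*(1/48897) - 25117/3276 = 289/5433 - 25117/3276 = -45171299/5932836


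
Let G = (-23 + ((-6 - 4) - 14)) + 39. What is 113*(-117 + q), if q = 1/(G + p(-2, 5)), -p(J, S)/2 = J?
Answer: -52997/4 ≈ -13249.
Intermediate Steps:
p(J, S) = -2*J
G = -8 (G = (-23 + (-10 - 14)) + 39 = (-23 - 24) + 39 = -47 + 39 = -8)
q = -1/4 (q = 1/(-8 - 2*(-2)) = 1/(-8 + 4) = 1/(-4) = -1/4 ≈ -0.25000)
113*(-117 + q) = 113*(-117 - 1/4) = 113*(-469/4) = -52997/4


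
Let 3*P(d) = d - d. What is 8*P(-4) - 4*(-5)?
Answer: 20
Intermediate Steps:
P(d) = 0 (P(d) = (d - d)/3 = (⅓)*0 = 0)
8*P(-4) - 4*(-5) = 8*0 - 4*(-5) = 0 + 20 = 20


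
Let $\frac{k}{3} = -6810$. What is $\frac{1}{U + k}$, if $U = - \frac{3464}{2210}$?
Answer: $- \frac{1105}{22576882} \approx -4.8944 \cdot 10^{-5}$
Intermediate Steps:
$k = -20430$ ($k = 3 \left(-6810\right) = -20430$)
$U = - \frac{1732}{1105}$ ($U = \left(-3464\right) \frac{1}{2210} = - \frac{1732}{1105} \approx -1.5674$)
$\frac{1}{U + k} = \frac{1}{- \frac{1732}{1105} - 20430} = \frac{1}{- \frac{22576882}{1105}} = - \frac{1105}{22576882}$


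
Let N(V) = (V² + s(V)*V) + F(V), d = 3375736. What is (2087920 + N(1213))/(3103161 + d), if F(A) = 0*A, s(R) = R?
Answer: 5030658/6478897 ≈ 0.77647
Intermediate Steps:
F(A) = 0
N(V) = 2*V² (N(V) = (V² + V*V) + 0 = (V² + V²) + 0 = 2*V² + 0 = 2*V²)
(2087920 + N(1213))/(3103161 + d) = (2087920 + 2*1213²)/(3103161 + 3375736) = (2087920 + 2*1471369)/6478897 = (2087920 + 2942738)*(1/6478897) = 5030658*(1/6478897) = 5030658/6478897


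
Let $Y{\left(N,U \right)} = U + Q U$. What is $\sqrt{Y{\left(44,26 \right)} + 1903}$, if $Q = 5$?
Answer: $\sqrt{2059} \approx 45.376$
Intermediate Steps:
$Y{\left(N,U \right)} = 6 U$ ($Y{\left(N,U \right)} = U + 5 U = 6 U$)
$\sqrt{Y{\left(44,26 \right)} + 1903} = \sqrt{6 \cdot 26 + 1903} = \sqrt{156 + 1903} = \sqrt{2059}$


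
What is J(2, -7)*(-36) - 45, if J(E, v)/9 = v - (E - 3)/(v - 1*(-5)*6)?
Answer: 50805/23 ≈ 2208.9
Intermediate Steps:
J(E, v) = 9*v - 9*(-3 + E)/(30 + v) (J(E, v) = 9*(v - (E - 3)/(v - 1*(-5)*6)) = 9*(v - (-3 + E)/(v + 5*6)) = 9*(v - (-3 + E)/(v + 30)) = 9*(v - (-3 + E)/(30 + v)) = 9*v - 9*(-3 + E)/(30 + v))
J(2, -7)*(-36) - 45 = (9*(3 + (-7)**2 - 1*2 + 30*(-7))/(30 - 7))*(-36) - 45 = (9*(3 + 49 - 2 - 210)/23)*(-36) - 45 = (9*(1/23)*(-160))*(-36) - 45 = -1440/23*(-36) - 45 = 51840/23 - 45 = 50805/23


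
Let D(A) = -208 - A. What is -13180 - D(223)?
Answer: -12749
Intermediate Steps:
-13180 - D(223) = -13180 - (-208 - 1*223) = -13180 - (-208 - 223) = -13180 - 1*(-431) = -13180 + 431 = -12749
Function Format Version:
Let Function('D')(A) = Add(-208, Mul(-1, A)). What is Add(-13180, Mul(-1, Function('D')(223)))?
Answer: -12749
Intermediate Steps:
Add(-13180, Mul(-1, Function('D')(223))) = Add(-13180, Mul(-1, Add(-208, Mul(-1, 223)))) = Add(-13180, Mul(-1, Add(-208, -223))) = Add(-13180, Mul(-1, -431)) = Add(-13180, 431) = -12749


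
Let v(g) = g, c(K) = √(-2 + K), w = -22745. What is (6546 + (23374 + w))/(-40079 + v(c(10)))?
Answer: -287566825/1606326233 - 14350*√2/1606326233 ≈ -0.17903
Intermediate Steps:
(6546 + (23374 + w))/(-40079 + v(c(10))) = (6546 + (23374 - 22745))/(-40079 + √(-2 + 10)) = (6546 + 629)/(-40079 + √8) = 7175/(-40079 + 2*√2)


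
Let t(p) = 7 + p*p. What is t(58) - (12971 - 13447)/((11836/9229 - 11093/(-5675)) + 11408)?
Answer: 183157491083617/54332608927 ≈ 3371.0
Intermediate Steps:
t(p) = 7 + p²
t(58) - (12971 - 13447)/((11836/9229 - 11093/(-5675)) + 11408) = (7 + 58²) - (12971 - 13447)/((11836/9229 - 11093/(-5675)) + 11408) = (7 + 3364) - (-476)/((11836*(1/9229) - 11093*(-1/5675)) + 11408) = 3371 - (-476)/((1076/839 + 11093/5675) + 11408) = 3371 - (-476)/(15413327/4761325 + 11408) = 3371 - (-476)/54332608927/4761325 = 3371 - (-476)*4761325/54332608927 = 3371 - 1*(-2266390700/54332608927) = 3371 + 2266390700/54332608927 = 183157491083617/54332608927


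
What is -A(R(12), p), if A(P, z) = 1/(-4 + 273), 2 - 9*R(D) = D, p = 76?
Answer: -1/269 ≈ -0.0037175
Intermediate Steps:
R(D) = 2/9 - D/9
A(P, z) = 1/269
-A(R(12), p) = -1*1/269 = -1/269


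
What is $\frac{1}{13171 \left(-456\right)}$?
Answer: $- \frac{1}{6005976} \approx -1.665 \cdot 10^{-7}$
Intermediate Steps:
$\frac{1}{13171 \left(-456\right)} = \frac{1}{-6005976} = - \frac{1}{6005976}$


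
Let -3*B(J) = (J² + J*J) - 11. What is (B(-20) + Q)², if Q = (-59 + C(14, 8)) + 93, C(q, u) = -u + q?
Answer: 49729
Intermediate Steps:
C(q, u) = q - u
B(J) = 11/3 - 2*J²/3 (B(J) = -((J² + J*J) - 11)/3 = -((J² + J²) - 11)/3 = -(2*J² - 11)/3 = -(-11 + 2*J²)/3 = 11/3 - 2*J²/3)
Q = 40 (Q = (-59 + (14 - 1*8)) + 93 = (-59 + (14 - 8)) + 93 = (-59 + 6) + 93 = -53 + 93 = 40)
(B(-20) + Q)² = ((11/3 - ⅔*(-20)²) + 40)² = ((11/3 - ⅔*400) + 40)² = ((11/3 - 800/3) + 40)² = (-263 + 40)² = (-223)² = 49729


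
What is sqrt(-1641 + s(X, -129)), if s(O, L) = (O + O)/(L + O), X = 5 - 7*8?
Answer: I*sqrt(1476390)/30 ≈ 40.502*I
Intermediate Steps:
X = -51 (X = 5 - 56 = -51)
s(O, L) = 2*O/(L + O) (s(O, L) = (2*O)/(L + O) = 2*O/(L + O))
sqrt(-1641 + s(X, -129)) = sqrt(-1641 + 2*(-51)/(-129 - 51)) = sqrt(-1641 + 2*(-51)/(-180)) = sqrt(-1641 + 2*(-51)*(-1/180)) = sqrt(-1641 + 17/30) = sqrt(-49213/30) = I*sqrt(1476390)/30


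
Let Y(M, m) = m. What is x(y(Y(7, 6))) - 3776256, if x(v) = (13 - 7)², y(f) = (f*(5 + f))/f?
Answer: -3776220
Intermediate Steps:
y(f) = 5 + f
x(v) = 36 (x(v) = 6² = 36)
x(y(Y(7, 6))) - 3776256 = 36 - 3776256 = -3776220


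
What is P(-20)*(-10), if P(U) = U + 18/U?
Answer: 209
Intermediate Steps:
P(-20)*(-10) = (-20 + 18/(-20))*(-10) = (-20 + 18*(-1/20))*(-10) = (-20 - 9/10)*(-10) = -209/10*(-10) = 209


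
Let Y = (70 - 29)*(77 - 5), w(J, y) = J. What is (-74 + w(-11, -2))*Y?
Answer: -250920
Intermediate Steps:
Y = 2952 (Y = 41*72 = 2952)
(-74 + w(-11, -2))*Y = (-74 - 11)*2952 = -85*2952 = -250920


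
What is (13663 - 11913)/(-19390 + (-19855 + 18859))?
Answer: -875/10193 ≈ -0.085843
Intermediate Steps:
(13663 - 11913)/(-19390 + (-19855 + 18859)) = 1750/(-19390 - 996) = 1750/(-20386) = 1750*(-1/20386) = -875/10193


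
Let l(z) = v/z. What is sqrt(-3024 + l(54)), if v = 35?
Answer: I*sqrt(979566)/18 ≈ 54.985*I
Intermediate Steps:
l(z) = 35/z
sqrt(-3024 + l(54)) = sqrt(-3024 + 35/54) = sqrt(-163261/54) = I*sqrt(979566)/18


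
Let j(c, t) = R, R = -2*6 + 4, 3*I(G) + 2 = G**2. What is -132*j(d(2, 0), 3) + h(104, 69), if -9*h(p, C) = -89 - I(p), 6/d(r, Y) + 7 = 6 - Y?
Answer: 39593/27 ≈ 1466.4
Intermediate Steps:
d(r, Y) = 6/(-1 - Y) (d(r, Y) = 6/(-7 + (6 - Y)) = 6/(-1 - Y))
I(G) = -2/3 + G**2/3
R = -8 (R = -12 + 4 = -8)
j(c, t) = -8
h(p, C) = 265/27 + p**2/27 (h(p, C) = -(-89 - (-2/3 + p**2/3))/9 = -(-89 + (2/3 - p**2/3))/9 = -(-265/3 - p**2/3)/9 = 265/27 + p**2/27)
-132*j(d(2, 0), 3) + h(104, 69) = -132*(-8) + (265/27 + (1/27)*104**2) = 1056 + (265/27 + (1/27)*10816) = 1056 + (265/27 + 10816/27) = 1056 + 11081/27 = 39593/27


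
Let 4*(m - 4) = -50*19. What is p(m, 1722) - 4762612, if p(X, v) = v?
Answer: -4760890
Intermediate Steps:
m = -467/2 (m = 4 + (-50*19)/4 = 4 + (1/4)*(-950) = 4 - 475/2 = -467/2 ≈ -233.50)
p(m, 1722) - 4762612 = 1722 - 4762612 = -4760890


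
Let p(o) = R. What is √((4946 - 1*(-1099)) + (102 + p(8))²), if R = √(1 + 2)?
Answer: 2*√(4113 + 51*√3) ≈ 129.64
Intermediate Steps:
R = √3 ≈ 1.7320
p(o) = √3
√((4946 - 1*(-1099)) + (102 + p(8))²) = √((4946 - 1*(-1099)) + (102 + √3)²) = √((4946 + 1099) + (102 + √3)²) = √(6045 + (102 + √3)²)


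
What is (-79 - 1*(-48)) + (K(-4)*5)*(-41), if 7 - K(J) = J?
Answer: -2286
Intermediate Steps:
K(J) = 7 - J
(-79 - 1*(-48)) + (K(-4)*5)*(-41) = (-79 - 1*(-48)) + ((7 - 1*(-4))*5)*(-41) = (-79 + 48) + ((7 + 4)*5)*(-41) = -31 + (11*5)*(-41) = -31 + 55*(-41) = -31 - 2255 = -2286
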